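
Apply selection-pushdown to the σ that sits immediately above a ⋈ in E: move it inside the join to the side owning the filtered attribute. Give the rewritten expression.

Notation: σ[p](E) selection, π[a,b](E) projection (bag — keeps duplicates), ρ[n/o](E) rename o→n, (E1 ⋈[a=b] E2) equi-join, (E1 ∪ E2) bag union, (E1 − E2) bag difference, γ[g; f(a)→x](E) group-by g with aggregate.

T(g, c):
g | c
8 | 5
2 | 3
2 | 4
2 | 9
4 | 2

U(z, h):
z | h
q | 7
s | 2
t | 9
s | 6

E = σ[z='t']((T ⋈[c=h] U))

σ filters on z, owned by the right side.
E' = (T ⋈[c=h] σ[z='t'](U))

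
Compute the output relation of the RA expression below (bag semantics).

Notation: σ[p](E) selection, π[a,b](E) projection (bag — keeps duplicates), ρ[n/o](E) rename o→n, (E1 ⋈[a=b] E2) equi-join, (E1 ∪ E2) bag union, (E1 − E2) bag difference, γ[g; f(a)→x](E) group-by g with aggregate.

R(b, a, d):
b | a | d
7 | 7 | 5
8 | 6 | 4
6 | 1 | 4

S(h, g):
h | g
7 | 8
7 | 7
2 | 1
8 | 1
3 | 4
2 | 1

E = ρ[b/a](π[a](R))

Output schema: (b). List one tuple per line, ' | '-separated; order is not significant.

Subexpression sizes:
  R → 3
  π[a](R) → 3
  ρ[b/a](π[a](R)) → 3

== RESULT ==
b
1
6
7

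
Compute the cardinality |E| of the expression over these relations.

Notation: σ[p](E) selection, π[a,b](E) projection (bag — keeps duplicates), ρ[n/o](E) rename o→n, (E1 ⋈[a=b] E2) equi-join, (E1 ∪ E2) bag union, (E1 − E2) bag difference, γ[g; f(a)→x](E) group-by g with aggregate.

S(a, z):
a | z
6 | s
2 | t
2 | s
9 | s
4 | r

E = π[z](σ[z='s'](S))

Per-node cardinality:
  S → 5
  σ[z='s'](S) → 3
  π[z](σ[z='s'](S)) → 3

|E| = 3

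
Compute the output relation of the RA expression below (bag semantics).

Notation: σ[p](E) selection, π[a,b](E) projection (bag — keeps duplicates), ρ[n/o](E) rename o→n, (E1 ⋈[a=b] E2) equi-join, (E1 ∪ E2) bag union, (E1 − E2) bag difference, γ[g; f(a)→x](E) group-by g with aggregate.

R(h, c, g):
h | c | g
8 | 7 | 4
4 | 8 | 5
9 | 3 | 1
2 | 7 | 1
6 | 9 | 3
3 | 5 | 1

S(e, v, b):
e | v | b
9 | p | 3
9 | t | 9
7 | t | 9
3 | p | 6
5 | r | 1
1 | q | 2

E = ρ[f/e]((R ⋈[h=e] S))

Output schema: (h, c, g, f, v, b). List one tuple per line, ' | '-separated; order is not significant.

Per-node cardinality:
  R → 6
  S → 6
  (R ⋈[h=e] S) → 3
  ρ[f/e]((R ⋈[h=e] S)) → 3

== RESULT ==
h | c | g | f | v | b
3 | 5 | 1 | 3 | p | 6
9 | 3 | 1 | 9 | p | 3
9 | 3 | 1 | 9 | t | 9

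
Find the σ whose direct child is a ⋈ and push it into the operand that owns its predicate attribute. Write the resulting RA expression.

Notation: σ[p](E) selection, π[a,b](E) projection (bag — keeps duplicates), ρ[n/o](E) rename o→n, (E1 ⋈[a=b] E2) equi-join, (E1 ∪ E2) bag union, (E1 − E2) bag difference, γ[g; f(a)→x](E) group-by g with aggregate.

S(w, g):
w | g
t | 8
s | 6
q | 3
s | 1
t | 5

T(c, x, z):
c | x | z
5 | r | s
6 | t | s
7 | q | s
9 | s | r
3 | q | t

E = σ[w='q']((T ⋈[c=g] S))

σ filters on w, owned by the right side.
E' = (T ⋈[c=g] σ[w='q'](S))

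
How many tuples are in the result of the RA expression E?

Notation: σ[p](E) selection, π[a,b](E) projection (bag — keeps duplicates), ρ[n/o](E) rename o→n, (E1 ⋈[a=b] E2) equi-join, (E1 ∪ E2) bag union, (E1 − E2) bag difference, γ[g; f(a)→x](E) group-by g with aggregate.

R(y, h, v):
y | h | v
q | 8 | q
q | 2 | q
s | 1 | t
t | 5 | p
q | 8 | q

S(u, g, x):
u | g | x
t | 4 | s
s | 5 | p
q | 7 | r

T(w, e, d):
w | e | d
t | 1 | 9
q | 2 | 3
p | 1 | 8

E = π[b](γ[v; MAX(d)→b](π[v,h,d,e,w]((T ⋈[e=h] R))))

Per-node cardinality:
  T → 3
  R → 5
  (T ⋈[e=h] R) → 3
  π[v,h,d,e,w]((T ⋈[e=h] R)) → 3
  γ[v; MAX(d)→b](π[v,h,d,e,w]((T ⋈[e=h] R))) → 2
  π[b](γ[v; MAX(d)→b](π[v,h,d,e,w]((T ⋈[e=h] R)))) → 2

|E| = 2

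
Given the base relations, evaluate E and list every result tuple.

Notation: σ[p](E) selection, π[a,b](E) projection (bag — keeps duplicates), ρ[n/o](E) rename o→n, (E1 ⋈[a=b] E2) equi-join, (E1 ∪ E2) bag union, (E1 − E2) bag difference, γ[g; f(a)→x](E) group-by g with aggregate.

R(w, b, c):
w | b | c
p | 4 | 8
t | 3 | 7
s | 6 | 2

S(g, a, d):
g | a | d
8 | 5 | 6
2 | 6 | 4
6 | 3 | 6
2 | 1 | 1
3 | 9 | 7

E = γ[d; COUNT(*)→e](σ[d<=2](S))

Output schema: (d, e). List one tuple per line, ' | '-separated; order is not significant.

Subexpression sizes:
  S → 5
  σ[d<=2](S) → 1
  γ[d; COUNT(*)→e](σ[d<=2](S)) → 1

== RESULT ==
d | e
1 | 1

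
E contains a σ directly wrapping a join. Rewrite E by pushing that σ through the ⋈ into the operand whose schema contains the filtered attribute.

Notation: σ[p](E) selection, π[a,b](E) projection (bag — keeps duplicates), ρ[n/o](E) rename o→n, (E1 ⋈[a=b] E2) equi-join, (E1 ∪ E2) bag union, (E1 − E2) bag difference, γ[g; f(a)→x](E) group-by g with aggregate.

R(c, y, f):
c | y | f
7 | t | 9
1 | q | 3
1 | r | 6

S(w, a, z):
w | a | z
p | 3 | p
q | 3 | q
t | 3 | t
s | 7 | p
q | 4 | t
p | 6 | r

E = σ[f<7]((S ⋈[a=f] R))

σ filters on f, owned by the right side.
E' = (S ⋈[a=f] σ[f<7](R))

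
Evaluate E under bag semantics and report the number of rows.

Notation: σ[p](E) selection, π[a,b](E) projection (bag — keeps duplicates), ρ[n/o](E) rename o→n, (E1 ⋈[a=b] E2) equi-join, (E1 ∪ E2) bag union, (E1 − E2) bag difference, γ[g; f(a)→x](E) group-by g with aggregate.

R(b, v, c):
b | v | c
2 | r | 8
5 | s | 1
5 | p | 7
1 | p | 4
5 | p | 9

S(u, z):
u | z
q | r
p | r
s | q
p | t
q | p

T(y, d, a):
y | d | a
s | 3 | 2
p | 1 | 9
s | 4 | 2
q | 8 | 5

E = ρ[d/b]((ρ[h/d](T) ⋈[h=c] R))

Row counts bottom-up:
  T → 4
  ρ[h/d](T) → 4
  R → 5
  (ρ[h/d](T) ⋈[h=c] R) → 3
  ρ[d/b]((ρ[h/d](T) ⋈[h=c] R)) → 3

|E| = 3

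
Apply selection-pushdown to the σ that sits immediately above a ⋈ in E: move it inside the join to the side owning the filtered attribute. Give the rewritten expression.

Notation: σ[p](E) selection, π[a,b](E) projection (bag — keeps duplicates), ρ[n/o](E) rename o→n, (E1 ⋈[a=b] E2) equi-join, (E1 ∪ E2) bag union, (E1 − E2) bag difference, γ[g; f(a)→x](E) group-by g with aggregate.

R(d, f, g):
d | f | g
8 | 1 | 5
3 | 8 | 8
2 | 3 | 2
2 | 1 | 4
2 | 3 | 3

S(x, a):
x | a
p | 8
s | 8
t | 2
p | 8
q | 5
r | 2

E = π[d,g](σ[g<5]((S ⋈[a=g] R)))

σ filters on g, owned by the right side.
E' = π[d,g]((S ⋈[a=g] σ[g<5](R)))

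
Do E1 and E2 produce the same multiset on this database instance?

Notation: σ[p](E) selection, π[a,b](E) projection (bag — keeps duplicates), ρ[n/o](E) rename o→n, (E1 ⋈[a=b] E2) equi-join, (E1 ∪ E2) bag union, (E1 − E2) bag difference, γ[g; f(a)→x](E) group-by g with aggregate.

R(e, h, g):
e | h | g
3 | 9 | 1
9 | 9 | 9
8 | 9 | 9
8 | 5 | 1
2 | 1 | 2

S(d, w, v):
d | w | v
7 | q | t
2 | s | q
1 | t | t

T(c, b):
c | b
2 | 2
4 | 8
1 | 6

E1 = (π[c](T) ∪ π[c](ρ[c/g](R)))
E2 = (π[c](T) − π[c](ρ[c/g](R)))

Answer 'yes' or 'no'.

E1 stepwise |·|:
  T → 3
  π[c](T) → 3
  R → 5
  ρ[c/g](R) → 5
  π[c](ρ[c/g](R)) → 5
  (π[c](T) ∪ π[c](ρ[c/g](R))) → 8
E2 stepwise |·|:
  T → 3
  π[c](T) → 3
  R → 5
  ρ[c/g](R) → 5
  π[c](ρ[c/g](R)) → 5
  (π[c](T) − π[c](ρ[c/g](R))) → 1

E1 result:
c
1
1
1
2
2
4
9
9
E2 result:
c
4
Witness: (1,) appears 3× in E1 but 0× in E2.

no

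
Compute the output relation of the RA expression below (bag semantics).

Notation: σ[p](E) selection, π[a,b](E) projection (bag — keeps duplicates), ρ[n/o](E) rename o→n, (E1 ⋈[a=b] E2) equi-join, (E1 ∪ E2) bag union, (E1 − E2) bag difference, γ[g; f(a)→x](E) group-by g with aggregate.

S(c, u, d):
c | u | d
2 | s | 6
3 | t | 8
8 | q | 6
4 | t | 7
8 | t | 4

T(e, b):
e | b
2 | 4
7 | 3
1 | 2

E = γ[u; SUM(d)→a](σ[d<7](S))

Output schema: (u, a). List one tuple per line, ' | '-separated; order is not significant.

Per-node cardinality:
  S → 5
  σ[d<7](S) → 3
  γ[u; SUM(d)→a](σ[d<7](S)) → 3

== RESULT ==
u | a
q | 6
s | 6
t | 4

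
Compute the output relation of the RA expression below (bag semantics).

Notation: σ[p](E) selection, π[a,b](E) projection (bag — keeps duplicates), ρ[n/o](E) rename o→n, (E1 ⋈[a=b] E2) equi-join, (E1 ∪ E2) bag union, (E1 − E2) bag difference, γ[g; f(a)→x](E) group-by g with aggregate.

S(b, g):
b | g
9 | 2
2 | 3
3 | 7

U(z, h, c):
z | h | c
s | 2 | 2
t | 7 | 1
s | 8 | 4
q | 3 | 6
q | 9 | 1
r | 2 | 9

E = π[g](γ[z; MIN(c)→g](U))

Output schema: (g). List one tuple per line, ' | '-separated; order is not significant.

Row counts bottom-up:
  U → 6
  γ[z; MIN(c)→g](U) → 4
  π[g](γ[z; MIN(c)→g](U)) → 4

== RESULT ==
g
1
1
2
9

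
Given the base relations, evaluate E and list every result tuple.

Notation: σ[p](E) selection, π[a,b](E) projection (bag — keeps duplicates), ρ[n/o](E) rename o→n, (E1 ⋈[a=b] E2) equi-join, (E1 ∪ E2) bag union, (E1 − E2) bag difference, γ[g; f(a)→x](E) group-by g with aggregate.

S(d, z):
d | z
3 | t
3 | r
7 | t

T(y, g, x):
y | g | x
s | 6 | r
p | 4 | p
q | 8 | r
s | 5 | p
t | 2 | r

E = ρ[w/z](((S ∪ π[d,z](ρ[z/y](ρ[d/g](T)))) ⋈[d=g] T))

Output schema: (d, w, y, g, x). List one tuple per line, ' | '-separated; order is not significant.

Row counts bottom-up:
  S → 3
  T → 5
  ρ[d/g](T) → 5
  ρ[z/y](ρ[d/g](T)) → 5
  π[d,z](ρ[z/y](ρ[d/g](T))) → 5
  (S ∪ π[d,z](ρ[z/y](ρ[d/g](T)))) → 8
  T → 5
  ((S ∪ π[d,z](ρ[z/y](ρ[d/g](T)))) ⋈[d=g] T) → 5
  ρ[w/z](((S ∪ π[d,z](ρ[z/y](ρ[d/g](T)))) ⋈[d=g] T)) → 5

== RESULT ==
d | w | y | g | x
2 | t | t | 2 | r
4 | p | p | 4 | p
5 | s | s | 5 | p
6 | s | s | 6 | r
8 | q | q | 8 | r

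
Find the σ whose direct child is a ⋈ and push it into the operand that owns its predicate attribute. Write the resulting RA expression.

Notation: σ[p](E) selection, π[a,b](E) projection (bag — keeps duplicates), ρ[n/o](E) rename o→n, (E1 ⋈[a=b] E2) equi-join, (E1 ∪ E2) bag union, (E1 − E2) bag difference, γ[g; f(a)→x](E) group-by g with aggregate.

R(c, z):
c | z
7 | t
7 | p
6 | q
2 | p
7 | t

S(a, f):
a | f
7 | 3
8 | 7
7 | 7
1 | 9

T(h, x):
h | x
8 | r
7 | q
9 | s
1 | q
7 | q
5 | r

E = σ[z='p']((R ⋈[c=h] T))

σ filters on z, owned by the left side.
E' = (σ[z='p'](R) ⋈[c=h] T)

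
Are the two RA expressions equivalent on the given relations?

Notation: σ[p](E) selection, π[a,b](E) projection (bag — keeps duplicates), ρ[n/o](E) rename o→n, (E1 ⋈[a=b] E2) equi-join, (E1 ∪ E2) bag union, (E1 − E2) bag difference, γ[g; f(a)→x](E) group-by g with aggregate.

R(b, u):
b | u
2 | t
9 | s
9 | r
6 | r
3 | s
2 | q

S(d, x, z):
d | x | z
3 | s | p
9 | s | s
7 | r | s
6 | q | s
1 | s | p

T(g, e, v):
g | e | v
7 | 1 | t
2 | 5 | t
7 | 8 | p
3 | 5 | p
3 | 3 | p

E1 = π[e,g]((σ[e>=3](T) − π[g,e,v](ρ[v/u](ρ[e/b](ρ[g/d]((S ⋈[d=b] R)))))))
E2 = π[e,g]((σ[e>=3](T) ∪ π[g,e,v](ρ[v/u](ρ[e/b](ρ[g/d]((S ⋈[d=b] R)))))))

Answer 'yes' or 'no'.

E1 row counts bottom-up:
  T → 5
  σ[e>=3](T) → 4
  S → 5
  R → 6
  (S ⋈[d=b] R) → 4
  ρ[g/d]((S ⋈[d=b] R)) → 4
  ρ[e/b](ρ[g/d]((S ⋈[d=b] R))) → 4
  ρ[v/u](ρ[e/b](ρ[g/d]((S ⋈[d=b] R)))) → 4
  π[g,e,v](ρ[v/u](ρ[e/b](ρ[g/d]((S ⋈[d=b] R))))) → 4
  (σ[e>=3](T) − π[g,e,v](ρ[v/u](ρ[e/b](ρ[g/d]((S ⋈[d=b] R)))))) → 4
  π[e,g]((σ[e>=3](T) − π[g,e,v](ρ[v/u](ρ[e/b](ρ[g/d]((S ⋈[d=b] R))))))) → 4
E2 row counts bottom-up:
  T → 5
  σ[e>=3](T) → 4
  S → 5
  R → 6
  (S ⋈[d=b] R) → 4
  ρ[g/d]((S ⋈[d=b] R)) → 4
  ρ[e/b](ρ[g/d]((S ⋈[d=b] R))) → 4
  ρ[v/u](ρ[e/b](ρ[g/d]((S ⋈[d=b] R)))) → 4
  π[g,e,v](ρ[v/u](ρ[e/b](ρ[g/d]((S ⋈[d=b] R))))) → 4
  (σ[e>=3](T) ∪ π[g,e,v](ρ[v/u](ρ[e/b](ρ[g/d]((S ⋈[d=b] R)))))) → 8
  π[e,g]((σ[e>=3](T) ∪ π[g,e,v](ρ[v/u](ρ[e/b](ρ[g/d]((S ⋈[d=b] R))))))) → 8

E1 result:
e | g
3 | 3
5 | 2
5 | 3
8 | 7
E2 result:
e | g
3 | 3
3 | 3
5 | 2
5 | 3
6 | 6
8 | 7
9 | 9
9 | 9
Witness: (9, 9) appears 0× in E1 but 2× in E2.

no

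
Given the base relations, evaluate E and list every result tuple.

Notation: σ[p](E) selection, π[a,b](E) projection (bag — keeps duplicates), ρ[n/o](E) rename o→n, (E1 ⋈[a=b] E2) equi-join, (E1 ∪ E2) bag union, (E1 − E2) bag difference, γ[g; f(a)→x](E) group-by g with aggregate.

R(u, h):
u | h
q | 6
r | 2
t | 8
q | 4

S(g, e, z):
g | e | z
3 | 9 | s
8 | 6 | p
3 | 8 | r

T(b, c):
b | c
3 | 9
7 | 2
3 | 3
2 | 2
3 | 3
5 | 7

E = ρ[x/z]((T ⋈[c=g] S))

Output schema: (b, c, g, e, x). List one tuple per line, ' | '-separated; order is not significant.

Subexpression sizes:
  T → 6
  S → 3
  (T ⋈[c=g] S) → 4
  ρ[x/z]((T ⋈[c=g] S)) → 4

== RESULT ==
b | c | g | e | x
3 | 3 | 3 | 8 | r
3 | 3 | 3 | 8 | r
3 | 3 | 3 | 9 | s
3 | 3 | 3 | 9 | s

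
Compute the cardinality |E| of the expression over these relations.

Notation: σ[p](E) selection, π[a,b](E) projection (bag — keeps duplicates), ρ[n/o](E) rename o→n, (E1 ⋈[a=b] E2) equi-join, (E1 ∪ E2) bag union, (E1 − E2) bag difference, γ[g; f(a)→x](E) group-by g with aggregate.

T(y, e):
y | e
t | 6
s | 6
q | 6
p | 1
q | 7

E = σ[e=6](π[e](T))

Row counts bottom-up:
  T → 5
  π[e](T) → 5
  σ[e=6](π[e](T)) → 3

|E| = 3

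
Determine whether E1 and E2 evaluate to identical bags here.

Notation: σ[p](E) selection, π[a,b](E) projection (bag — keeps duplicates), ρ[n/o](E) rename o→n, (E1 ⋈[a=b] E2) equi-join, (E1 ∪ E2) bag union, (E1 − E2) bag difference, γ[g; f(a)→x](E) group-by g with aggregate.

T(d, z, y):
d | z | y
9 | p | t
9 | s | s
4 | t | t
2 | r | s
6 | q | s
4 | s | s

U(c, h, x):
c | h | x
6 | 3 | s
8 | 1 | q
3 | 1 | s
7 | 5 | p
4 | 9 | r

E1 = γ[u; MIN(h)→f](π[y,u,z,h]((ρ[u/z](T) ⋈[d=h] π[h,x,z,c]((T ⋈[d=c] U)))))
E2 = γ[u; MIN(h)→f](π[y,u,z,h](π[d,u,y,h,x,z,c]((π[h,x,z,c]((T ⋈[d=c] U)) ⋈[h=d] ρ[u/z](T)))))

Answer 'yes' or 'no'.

E1 subexpression sizes:
  T → 6
  ρ[u/z](T) → 6
  T → 6
  U → 5
  (T ⋈[d=c] U) → 3
  π[h,x,z,c]((T ⋈[d=c] U)) → 3
  (ρ[u/z](T) ⋈[d=h] π[h,x,z,c]((T ⋈[d=c] U))) → 4
  π[y,u,z,h]((ρ[u/z](T) ⋈[d=h] π[h,x,z,c]((T ⋈[d=c] U)))) → 4
  γ[u; MIN(h)→f](π[y,u,z,h]((ρ[u/z](T) ⋈[d=h] π[h,x,z,c]((T ⋈[d=c] U))))) → 2
E2 subexpression sizes:
  T → 6
  U → 5
  (T ⋈[d=c] U) → 3
  π[h,x,z,c]((T ⋈[d=c] U)) → 3
  T → 6
  ρ[u/z](T) → 6
  (π[h,x,z,c]((T ⋈[d=c] U)) ⋈[h=d] ρ[u/z](T)) → 4
  π[d,u,y,h,x,z,c]((π[h,x,z,c]((T ⋈[d=c] U)) ⋈[h=d] ρ[u/z](T))) → 4
  π[y,u,z,h](π[d,u,y,h,x,z,c]((π[h,x,z,c]((T ⋈[d=c] U)) ⋈[h=d] ρ[u/z](T)))) → 4
  γ[u; MIN(h)→f](π[y,u,z,h](π[d,u,y,h,x,z,c]((π[h,x,z,c]((T ⋈[d=c] U)) ⋈[h=d] ρ[u/z](T))))) → 2

E1 and E2 produce the same multiset:
u | f
p | 9
s | 9

yes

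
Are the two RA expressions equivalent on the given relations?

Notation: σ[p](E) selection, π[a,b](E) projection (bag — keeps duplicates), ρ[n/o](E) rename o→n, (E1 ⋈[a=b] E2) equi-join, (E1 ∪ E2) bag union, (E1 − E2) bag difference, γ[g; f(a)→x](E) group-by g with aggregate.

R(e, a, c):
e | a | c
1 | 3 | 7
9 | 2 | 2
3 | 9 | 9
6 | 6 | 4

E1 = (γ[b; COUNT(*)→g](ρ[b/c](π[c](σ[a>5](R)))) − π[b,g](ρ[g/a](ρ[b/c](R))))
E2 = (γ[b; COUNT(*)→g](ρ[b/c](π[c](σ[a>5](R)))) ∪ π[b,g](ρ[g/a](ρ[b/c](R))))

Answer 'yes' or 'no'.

E1 per-node cardinality:
  R → 4
  σ[a>5](R) → 2
  π[c](σ[a>5](R)) → 2
  ρ[b/c](π[c](σ[a>5](R))) → 2
  γ[b; COUNT(*)→g](ρ[b/c](π[c](σ[a>5](R)))) → 2
  R → 4
  ρ[b/c](R) → 4
  ρ[g/a](ρ[b/c](R)) → 4
  π[b,g](ρ[g/a](ρ[b/c](R))) → 4
  (γ[b; COUNT(*)→g](ρ[b/c](π[c](σ[a>5](R)))) − π[b,g](ρ[g/a](ρ[b/c](R)))) → 2
E2 per-node cardinality:
  R → 4
  σ[a>5](R) → 2
  π[c](σ[a>5](R)) → 2
  ρ[b/c](π[c](σ[a>5](R))) → 2
  γ[b; COUNT(*)→g](ρ[b/c](π[c](σ[a>5](R)))) → 2
  R → 4
  ρ[b/c](R) → 4
  ρ[g/a](ρ[b/c](R)) → 4
  π[b,g](ρ[g/a](ρ[b/c](R))) → 4
  (γ[b; COUNT(*)→g](ρ[b/c](π[c](σ[a>5](R)))) ∪ π[b,g](ρ[g/a](ρ[b/c](R)))) → 6

E1 result:
b | g
4 | 1
9 | 1
E2 result:
b | g
2 | 2
4 | 1
4 | 6
7 | 3
9 | 1
9 | 9
Witness: (9, 9) appears 0× in E1 but 1× in E2.

no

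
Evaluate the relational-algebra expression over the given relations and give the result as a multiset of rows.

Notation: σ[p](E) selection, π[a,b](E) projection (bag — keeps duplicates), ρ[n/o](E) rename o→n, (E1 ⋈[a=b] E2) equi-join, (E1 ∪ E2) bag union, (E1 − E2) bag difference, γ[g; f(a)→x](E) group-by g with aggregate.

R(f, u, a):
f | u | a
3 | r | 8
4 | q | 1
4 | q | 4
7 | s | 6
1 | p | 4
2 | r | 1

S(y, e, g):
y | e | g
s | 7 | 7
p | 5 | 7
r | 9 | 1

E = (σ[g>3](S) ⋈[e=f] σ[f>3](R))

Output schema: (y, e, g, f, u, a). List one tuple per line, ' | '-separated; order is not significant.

Stepwise |·|:
  S → 3
  σ[g>3](S) → 2
  R → 6
  σ[f>3](R) → 3
  (σ[g>3](S) ⋈[e=f] σ[f>3](R)) → 1

== RESULT ==
y | e | g | f | u | a
s | 7 | 7 | 7 | s | 6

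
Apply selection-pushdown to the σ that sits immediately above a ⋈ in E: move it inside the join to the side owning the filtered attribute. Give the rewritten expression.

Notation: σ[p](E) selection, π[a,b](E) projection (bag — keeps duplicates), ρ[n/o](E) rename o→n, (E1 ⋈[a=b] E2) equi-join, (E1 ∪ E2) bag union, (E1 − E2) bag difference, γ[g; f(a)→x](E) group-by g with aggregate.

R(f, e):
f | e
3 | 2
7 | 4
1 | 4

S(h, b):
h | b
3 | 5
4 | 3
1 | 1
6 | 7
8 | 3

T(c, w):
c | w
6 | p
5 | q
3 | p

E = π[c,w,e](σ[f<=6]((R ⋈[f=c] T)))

σ filters on f, owned by the left side.
E' = π[c,w,e]((σ[f<=6](R) ⋈[f=c] T))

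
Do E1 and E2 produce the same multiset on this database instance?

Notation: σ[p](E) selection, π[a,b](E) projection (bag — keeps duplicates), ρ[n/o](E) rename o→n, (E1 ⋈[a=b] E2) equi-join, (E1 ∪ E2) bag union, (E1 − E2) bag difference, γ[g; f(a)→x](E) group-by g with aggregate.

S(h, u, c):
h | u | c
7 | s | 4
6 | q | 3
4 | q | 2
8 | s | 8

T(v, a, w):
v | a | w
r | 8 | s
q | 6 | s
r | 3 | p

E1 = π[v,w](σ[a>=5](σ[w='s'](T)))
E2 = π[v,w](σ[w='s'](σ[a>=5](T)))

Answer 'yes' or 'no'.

E1 per-node cardinality:
  T → 3
  σ[w='s'](T) → 2
  σ[a>=5](σ[w='s'](T)) → 2
  π[v,w](σ[a>=5](σ[w='s'](T))) → 2
E2 per-node cardinality:
  T → 3
  σ[a>=5](T) → 2
  σ[w='s'](σ[a>=5](T)) → 2
  π[v,w](σ[w='s'](σ[a>=5](T))) → 2

E1 and E2 produce the same multiset:
v | w
q | s
r | s

yes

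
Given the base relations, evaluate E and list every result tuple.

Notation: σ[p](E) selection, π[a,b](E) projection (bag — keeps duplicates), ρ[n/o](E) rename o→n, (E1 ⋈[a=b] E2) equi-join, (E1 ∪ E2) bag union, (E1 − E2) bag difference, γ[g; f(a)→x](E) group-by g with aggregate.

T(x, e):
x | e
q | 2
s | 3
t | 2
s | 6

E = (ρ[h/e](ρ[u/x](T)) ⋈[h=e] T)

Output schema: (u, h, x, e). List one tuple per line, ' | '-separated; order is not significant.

Subexpression sizes:
  T → 4
  ρ[u/x](T) → 4
  ρ[h/e](ρ[u/x](T)) → 4
  T → 4
  (ρ[h/e](ρ[u/x](T)) ⋈[h=e] T) → 6

== RESULT ==
u | h | x | e
q | 2 | q | 2
q | 2 | t | 2
s | 3 | s | 3
s | 6 | s | 6
t | 2 | q | 2
t | 2 | t | 2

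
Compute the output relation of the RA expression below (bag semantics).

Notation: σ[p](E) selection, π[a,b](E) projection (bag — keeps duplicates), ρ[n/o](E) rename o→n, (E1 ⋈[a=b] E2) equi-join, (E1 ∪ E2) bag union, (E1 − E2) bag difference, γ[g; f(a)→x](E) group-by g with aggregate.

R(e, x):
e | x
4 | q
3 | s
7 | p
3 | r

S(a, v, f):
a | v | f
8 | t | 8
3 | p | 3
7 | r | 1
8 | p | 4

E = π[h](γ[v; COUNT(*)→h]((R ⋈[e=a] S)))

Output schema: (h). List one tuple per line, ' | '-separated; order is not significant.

Per-node cardinality:
  R → 4
  S → 4
  (R ⋈[e=a] S) → 3
  γ[v; COUNT(*)→h]((R ⋈[e=a] S)) → 2
  π[h](γ[v; COUNT(*)→h]((R ⋈[e=a] S))) → 2

== RESULT ==
h
1
2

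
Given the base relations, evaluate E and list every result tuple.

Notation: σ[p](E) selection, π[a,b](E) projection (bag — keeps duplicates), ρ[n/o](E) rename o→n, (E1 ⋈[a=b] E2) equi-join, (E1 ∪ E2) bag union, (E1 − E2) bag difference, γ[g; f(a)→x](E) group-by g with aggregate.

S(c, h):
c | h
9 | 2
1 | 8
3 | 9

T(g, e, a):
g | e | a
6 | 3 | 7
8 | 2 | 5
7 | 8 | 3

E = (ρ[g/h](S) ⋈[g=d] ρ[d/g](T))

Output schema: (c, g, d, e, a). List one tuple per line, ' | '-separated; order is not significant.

Subexpression sizes:
  S → 3
  ρ[g/h](S) → 3
  T → 3
  ρ[d/g](T) → 3
  (ρ[g/h](S) ⋈[g=d] ρ[d/g](T)) → 1

== RESULT ==
c | g | d | e | a
1 | 8 | 8 | 2 | 5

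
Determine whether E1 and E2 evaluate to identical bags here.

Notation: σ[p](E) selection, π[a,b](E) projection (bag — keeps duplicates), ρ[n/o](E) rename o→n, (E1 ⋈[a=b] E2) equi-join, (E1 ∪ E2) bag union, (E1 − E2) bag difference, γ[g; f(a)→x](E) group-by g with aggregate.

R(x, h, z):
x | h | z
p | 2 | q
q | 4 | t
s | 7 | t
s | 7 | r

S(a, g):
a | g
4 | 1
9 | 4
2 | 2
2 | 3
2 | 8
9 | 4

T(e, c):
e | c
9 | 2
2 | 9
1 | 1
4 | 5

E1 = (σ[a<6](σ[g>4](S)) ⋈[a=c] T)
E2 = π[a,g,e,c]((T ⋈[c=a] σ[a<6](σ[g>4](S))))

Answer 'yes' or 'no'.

E1 stepwise |·|:
  S → 6
  σ[g>4](S) → 1
  σ[a<6](σ[g>4](S)) → 1
  T → 4
  (σ[a<6](σ[g>4](S)) ⋈[a=c] T) → 1
E2 stepwise |·|:
  T → 4
  S → 6
  σ[g>4](S) → 1
  σ[a<6](σ[g>4](S)) → 1
  (T ⋈[c=a] σ[a<6](σ[g>4](S))) → 1
  π[a,g,e,c]((T ⋈[c=a] σ[a<6](σ[g>4](S)))) → 1

E1 and E2 produce the same multiset:
a | g | e | c
2 | 8 | 9 | 2

yes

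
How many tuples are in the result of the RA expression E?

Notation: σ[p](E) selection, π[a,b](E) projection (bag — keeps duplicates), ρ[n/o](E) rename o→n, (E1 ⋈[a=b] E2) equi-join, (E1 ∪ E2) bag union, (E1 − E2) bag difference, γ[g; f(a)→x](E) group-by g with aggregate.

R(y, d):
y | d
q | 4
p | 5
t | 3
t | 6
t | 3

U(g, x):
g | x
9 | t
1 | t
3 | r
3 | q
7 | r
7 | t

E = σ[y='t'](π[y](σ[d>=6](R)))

Row counts bottom-up:
  R → 5
  σ[d>=6](R) → 1
  π[y](σ[d>=6](R)) → 1
  σ[y='t'](π[y](σ[d>=6](R))) → 1

|E| = 1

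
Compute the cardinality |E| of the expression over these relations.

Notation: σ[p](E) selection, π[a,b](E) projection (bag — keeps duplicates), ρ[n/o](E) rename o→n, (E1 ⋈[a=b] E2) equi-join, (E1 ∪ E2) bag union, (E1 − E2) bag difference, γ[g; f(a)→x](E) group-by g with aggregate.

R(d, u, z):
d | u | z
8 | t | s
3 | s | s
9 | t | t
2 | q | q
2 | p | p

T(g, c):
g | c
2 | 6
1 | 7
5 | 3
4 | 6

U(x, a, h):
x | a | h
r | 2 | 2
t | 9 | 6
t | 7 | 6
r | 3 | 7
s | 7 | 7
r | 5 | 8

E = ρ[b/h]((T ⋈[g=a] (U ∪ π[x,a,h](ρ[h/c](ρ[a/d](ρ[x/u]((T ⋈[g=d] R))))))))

Subexpression sizes:
  T → 4
  U → 6
  T → 4
  R → 5
  (T ⋈[g=d] R) → 2
  ρ[x/u]((T ⋈[g=d] R)) → 2
  ρ[a/d](ρ[x/u]((T ⋈[g=d] R))) → 2
  ρ[h/c](ρ[a/d](ρ[x/u]((T ⋈[g=d] R)))) → 2
  π[x,a,h](ρ[h/c](ρ[a/d](ρ[x/u]((T ⋈[g=d] R))))) → 2
  (U ∪ π[x,a,h](ρ[h/c](ρ[a/d](ρ[x/u]((T ⋈[g=d] R)))))) → 8
  (T ⋈[g=a] (U ∪ π[x,a,h](ρ[h/c](ρ[a/d](ρ[x/u]((T ⋈[g=d] R))))))) → 4
  ρ[b/h]((T ⋈[g=a] (U ∪ π[x,a,h](ρ[h/c](ρ[a/d](ρ[x/u]((T ⋈[g=d] R)))))))) → 4

|E| = 4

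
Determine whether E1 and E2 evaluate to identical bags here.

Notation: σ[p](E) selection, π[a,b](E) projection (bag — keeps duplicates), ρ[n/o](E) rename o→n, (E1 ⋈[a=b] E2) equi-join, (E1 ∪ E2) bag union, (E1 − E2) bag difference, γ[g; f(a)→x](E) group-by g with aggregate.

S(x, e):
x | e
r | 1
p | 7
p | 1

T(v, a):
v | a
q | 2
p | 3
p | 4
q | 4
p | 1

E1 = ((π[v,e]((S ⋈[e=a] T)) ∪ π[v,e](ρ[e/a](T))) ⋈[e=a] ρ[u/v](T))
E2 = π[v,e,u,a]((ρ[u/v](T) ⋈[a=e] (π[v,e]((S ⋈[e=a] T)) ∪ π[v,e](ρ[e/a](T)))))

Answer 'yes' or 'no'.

E1 row counts bottom-up:
  S → 3
  T → 5
  (S ⋈[e=a] T) → 2
  π[v,e]((S ⋈[e=a] T)) → 2
  T → 5
  ρ[e/a](T) → 5
  π[v,e](ρ[e/a](T)) → 5
  (π[v,e]((S ⋈[e=a] T)) ∪ π[v,e](ρ[e/a](T))) → 7
  T → 5
  ρ[u/v](T) → 5
  ((π[v,e]((S ⋈[e=a] T)) ∪ π[v,e](ρ[e/a](T))) ⋈[e=a] ρ[u/v](T)) → 9
E2 row counts bottom-up:
  T → 5
  ρ[u/v](T) → 5
  S → 3
  T → 5
  (S ⋈[e=a] T) → 2
  π[v,e]((S ⋈[e=a] T)) → 2
  T → 5
  ρ[e/a](T) → 5
  π[v,e](ρ[e/a](T)) → 5
  (π[v,e]((S ⋈[e=a] T)) ∪ π[v,e](ρ[e/a](T))) → 7
  (ρ[u/v](T) ⋈[a=e] (π[v,e]((S ⋈[e=a] T)) ∪ π[v,e](ρ[e/a](T)))) → 9
  π[v,e,u,a]((ρ[u/v](T) ⋈[a=e] (π[v,e]((S ⋈[e=a] T)) ∪ π[v,e](ρ[e/a](T))))) → 9

E1 and E2 produce the same multiset:
v | e | u | a
p | 1 | p | 1
p | 1 | p | 1
p | 1 | p | 1
p | 3 | p | 3
p | 4 | p | 4
p | 4 | q | 4
q | 2 | q | 2
q | 4 | p | 4
q | 4 | q | 4

yes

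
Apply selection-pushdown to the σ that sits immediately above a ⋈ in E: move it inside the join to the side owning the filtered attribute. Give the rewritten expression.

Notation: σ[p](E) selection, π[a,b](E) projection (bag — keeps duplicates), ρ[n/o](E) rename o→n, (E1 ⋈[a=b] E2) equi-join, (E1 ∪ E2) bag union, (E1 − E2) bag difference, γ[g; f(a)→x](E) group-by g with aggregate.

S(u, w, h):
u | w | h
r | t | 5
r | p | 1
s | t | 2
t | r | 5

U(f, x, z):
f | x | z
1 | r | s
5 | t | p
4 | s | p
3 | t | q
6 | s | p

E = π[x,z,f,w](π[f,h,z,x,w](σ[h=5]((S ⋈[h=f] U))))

σ filters on h, owned by the left side.
E' = π[x,z,f,w](π[f,h,z,x,w]((σ[h=5](S) ⋈[h=f] U)))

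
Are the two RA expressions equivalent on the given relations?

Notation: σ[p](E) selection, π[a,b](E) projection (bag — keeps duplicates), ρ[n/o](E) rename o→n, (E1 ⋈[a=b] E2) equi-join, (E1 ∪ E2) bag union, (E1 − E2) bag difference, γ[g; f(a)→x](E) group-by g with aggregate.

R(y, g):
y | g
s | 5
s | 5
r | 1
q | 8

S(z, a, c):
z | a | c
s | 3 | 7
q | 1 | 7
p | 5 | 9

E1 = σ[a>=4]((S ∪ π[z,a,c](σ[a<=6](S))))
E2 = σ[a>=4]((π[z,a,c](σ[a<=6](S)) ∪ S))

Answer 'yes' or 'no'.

E1 row counts bottom-up:
  S → 3
  S → 3
  σ[a<=6](S) → 3
  π[z,a,c](σ[a<=6](S)) → 3
  (S ∪ π[z,a,c](σ[a<=6](S))) → 6
  σ[a>=4]((S ∪ π[z,a,c](σ[a<=6](S)))) → 2
E2 row counts bottom-up:
  S → 3
  σ[a<=6](S) → 3
  π[z,a,c](σ[a<=6](S)) → 3
  S → 3
  (π[z,a,c](σ[a<=6](S)) ∪ S) → 6
  σ[a>=4]((π[z,a,c](σ[a<=6](S)) ∪ S)) → 2

E1 and E2 produce the same multiset:
z | a | c
p | 5 | 9
p | 5 | 9

yes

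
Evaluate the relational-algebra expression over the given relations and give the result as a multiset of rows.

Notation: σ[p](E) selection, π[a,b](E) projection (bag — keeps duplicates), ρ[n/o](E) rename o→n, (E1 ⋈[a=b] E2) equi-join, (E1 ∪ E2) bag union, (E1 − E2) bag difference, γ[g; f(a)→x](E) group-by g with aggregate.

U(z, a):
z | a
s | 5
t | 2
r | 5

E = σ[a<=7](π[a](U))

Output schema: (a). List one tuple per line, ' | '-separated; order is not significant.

Per-node cardinality:
  U → 3
  π[a](U) → 3
  σ[a<=7](π[a](U)) → 3

== RESULT ==
a
2
5
5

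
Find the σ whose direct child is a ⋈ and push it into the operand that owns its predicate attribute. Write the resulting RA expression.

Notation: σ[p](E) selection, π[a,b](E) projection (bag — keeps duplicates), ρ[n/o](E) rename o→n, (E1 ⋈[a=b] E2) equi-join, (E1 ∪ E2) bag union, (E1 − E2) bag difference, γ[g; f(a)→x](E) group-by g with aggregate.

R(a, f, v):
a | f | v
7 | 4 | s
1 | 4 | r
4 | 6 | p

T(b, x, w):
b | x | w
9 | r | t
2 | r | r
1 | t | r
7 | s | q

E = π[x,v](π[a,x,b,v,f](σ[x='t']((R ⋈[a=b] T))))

σ filters on x, owned by the right side.
E' = π[x,v](π[a,x,b,v,f]((R ⋈[a=b] σ[x='t'](T))))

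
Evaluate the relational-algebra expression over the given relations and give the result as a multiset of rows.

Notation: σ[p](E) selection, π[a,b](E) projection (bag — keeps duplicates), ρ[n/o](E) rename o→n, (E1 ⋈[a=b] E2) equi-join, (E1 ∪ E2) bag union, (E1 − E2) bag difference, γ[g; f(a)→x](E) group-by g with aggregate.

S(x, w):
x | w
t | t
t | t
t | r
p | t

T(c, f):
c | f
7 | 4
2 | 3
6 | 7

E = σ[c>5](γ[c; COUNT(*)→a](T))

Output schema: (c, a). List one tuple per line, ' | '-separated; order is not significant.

Per-node cardinality:
  T → 3
  γ[c; COUNT(*)→a](T) → 3
  σ[c>5](γ[c; COUNT(*)→a](T)) → 2

== RESULT ==
c | a
6 | 1
7 | 1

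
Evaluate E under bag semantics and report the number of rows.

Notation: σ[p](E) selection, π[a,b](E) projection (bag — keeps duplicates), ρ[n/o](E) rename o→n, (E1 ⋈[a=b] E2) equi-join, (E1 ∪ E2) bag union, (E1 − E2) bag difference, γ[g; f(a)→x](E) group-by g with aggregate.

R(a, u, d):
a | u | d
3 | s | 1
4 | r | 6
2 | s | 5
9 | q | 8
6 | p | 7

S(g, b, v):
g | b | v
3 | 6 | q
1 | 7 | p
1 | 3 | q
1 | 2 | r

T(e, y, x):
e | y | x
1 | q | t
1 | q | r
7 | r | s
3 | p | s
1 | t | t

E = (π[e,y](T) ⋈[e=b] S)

Per-node cardinality:
  T → 5
  π[e,y](T) → 5
  S → 4
  (π[e,y](T) ⋈[e=b] S) → 2

|E| = 2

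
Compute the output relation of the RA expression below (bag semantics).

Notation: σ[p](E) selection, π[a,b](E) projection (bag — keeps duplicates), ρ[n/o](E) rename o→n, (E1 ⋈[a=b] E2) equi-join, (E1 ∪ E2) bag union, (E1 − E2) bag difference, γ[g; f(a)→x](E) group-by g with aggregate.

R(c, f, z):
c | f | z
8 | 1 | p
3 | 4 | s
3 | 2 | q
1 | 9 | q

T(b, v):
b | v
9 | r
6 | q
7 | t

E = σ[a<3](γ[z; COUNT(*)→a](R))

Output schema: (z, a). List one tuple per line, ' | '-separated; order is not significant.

Subexpression sizes:
  R → 4
  γ[z; COUNT(*)→a](R) → 3
  σ[a<3](γ[z; COUNT(*)→a](R)) → 3

== RESULT ==
z | a
p | 1
q | 2
s | 1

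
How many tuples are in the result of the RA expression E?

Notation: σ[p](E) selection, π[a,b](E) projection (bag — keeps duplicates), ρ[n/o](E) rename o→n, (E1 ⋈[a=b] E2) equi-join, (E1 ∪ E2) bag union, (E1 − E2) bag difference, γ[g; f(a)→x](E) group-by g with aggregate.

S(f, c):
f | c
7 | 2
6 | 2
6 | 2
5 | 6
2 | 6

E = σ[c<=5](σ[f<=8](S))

Subexpression sizes:
  S → 5
  σ[f<=8](S) → 5
  σ[c<=5](σ[f<=8](S)) → 3

|E| = 3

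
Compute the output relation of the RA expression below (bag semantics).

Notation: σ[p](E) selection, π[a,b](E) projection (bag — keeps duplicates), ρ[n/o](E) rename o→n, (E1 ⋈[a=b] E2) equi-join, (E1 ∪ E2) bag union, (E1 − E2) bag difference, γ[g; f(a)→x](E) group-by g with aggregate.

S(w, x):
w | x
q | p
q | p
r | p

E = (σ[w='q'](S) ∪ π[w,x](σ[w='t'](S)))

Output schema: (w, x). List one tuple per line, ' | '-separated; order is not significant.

Subexpression sizes:
  S → 3
  σ[w='q'](S) → 2
  S → 3
  σ[w='t'](S) → 0
  π[w,x](σ[w='t'](S)) → 0
  (σ[w='q'](S) ∪ π[w,x](σ[w='t'](S))) → 2

== RESULT ==
w | x
q | p
q | p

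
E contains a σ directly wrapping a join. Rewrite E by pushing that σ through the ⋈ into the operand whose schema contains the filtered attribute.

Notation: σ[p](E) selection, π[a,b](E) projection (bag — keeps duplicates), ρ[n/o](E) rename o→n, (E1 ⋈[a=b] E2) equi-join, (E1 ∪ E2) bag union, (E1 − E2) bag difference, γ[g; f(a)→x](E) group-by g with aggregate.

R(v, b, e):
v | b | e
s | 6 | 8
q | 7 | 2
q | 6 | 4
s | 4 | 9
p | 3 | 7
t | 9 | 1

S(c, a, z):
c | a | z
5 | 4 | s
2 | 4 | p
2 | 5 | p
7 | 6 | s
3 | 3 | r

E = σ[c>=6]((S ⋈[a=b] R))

σ filters on c, owned by the left side.
E' = (σ[c>=6](S) ⋈[a=b] R)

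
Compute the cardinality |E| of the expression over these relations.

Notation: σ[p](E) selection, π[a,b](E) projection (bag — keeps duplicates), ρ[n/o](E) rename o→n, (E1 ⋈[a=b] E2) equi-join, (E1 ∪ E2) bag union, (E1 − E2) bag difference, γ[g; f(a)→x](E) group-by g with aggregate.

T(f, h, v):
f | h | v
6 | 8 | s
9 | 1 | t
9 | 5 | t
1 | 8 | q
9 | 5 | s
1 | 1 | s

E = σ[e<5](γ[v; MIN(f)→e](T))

Subexpression sizes:
  T → 6
  γ[v; MIN(f)→e](T) → 3
  σ[e<5](γ[v; MIN(f)→e](T)) → 2

|E| = 2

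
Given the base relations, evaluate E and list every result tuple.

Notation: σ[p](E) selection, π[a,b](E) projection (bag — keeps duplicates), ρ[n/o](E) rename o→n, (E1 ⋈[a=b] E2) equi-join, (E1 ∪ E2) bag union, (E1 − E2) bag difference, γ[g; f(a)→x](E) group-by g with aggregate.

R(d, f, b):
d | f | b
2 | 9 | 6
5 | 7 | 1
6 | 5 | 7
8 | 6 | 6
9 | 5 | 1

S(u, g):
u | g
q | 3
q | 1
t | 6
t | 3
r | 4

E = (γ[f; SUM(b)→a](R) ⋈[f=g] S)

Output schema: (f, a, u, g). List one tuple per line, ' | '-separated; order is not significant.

Row counts bottom-up:
  R → 5
  γ[f; SUM(b)→a](R) → 4
  S → 5
  (γ[f; SUM(b)→a](R) ⋈[f=g] S) → 1

== RESULT ==
f | a | u | g
6 | 6 | t | 6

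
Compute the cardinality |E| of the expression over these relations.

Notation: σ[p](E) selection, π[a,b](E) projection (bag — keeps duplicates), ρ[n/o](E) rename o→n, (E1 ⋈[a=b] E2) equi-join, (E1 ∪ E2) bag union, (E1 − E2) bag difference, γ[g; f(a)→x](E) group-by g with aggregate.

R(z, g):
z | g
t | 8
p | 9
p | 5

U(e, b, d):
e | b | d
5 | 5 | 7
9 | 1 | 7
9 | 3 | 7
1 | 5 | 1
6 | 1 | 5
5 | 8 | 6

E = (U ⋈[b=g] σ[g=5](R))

Stepwise |·|:
  U → 6
  R → 3
  σ[g=5](R) → 1
  (U ⋈[b=g] σ[g=5](R)) → 2

|E| = 2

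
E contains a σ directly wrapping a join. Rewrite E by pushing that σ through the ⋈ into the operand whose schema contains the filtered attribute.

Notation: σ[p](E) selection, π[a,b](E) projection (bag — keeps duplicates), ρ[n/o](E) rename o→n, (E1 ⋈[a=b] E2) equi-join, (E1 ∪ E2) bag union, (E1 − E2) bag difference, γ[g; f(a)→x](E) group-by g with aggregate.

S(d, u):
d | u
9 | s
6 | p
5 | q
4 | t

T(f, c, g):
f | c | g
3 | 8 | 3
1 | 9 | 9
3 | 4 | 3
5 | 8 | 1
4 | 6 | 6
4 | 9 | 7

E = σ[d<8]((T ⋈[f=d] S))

σ filters on d, owned by the right side.
E' = (T ⋈[f=d] σ[d<8](S))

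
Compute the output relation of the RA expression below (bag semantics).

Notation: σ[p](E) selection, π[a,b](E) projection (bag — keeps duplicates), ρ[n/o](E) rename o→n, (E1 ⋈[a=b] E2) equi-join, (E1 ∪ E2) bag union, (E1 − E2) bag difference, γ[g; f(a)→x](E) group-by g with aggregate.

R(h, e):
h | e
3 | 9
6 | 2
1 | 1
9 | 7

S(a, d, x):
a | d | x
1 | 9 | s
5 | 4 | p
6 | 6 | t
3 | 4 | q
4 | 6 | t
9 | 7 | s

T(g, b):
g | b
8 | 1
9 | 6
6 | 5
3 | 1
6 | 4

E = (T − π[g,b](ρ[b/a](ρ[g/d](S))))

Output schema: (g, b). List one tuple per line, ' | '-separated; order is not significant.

Subexpression sizes:
  T → 5
  S → 6
  ρ[g/d](S) → 6
  ρ[b/a](ρ[g/d](S)) → 6
  π[g,b](ρ[b/a](ρ[g/d](S))) → 6
  (T − π[g,b](ρ[b/a](ρ[g/d](S)))) → 4

== RESULT ==
g | b
3 | 1
6 | 5
8 | 1
9 | 6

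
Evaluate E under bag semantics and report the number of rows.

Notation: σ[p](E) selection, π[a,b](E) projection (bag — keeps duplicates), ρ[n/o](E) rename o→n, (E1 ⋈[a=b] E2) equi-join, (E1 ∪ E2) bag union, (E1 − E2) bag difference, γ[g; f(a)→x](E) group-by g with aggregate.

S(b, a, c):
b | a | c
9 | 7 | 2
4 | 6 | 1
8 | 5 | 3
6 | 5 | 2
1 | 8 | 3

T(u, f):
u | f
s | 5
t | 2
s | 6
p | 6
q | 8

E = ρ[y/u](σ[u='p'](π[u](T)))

Per-node cardinality:
  T → 5
  π[u](T) → 5
  σ[u='p'](π[u](T)) → 1
  ρ[y/u](σ[u='p'](π[u](T))) → 1

|E| = 1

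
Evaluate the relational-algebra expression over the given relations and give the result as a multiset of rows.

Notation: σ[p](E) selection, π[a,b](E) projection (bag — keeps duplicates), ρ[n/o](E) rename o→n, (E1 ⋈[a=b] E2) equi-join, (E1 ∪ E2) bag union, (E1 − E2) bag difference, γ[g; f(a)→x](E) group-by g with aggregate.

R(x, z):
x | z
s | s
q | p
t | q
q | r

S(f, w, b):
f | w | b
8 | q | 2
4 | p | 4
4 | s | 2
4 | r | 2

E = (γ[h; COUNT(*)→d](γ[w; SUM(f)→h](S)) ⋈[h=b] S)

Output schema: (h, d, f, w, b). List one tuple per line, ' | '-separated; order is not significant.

Stepwise |·|:
  S → 4
  γ[w; SUM(f)→h](S) → 4
  γ[h; COUNT(*)→d](γ[w; SUM(f)→h](S)) → 2
  S → 4
  (γ[h; COUNT(*)→d](γ[w; SUM(f)→h](S)) ⋈[h=b] S) → 1

== RESULT ==
h | d | f | w | b
4 | 3 | 4 | p | 4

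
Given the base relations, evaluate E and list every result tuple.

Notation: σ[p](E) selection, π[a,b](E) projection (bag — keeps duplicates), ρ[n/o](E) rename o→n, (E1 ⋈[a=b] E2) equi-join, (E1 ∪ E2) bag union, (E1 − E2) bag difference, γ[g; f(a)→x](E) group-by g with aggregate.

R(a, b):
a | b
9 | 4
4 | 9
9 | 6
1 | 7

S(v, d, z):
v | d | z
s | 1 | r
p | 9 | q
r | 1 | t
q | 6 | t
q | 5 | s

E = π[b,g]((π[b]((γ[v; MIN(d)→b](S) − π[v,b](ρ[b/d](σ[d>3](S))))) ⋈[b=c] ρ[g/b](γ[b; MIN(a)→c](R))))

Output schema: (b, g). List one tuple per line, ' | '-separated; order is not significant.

Stepwise |·|:
  S → 5
  γ[v; MIN(d)→b](S) → 4
  S → 5
  σ[d>3](S) → 3
  ρ[b/d](σ[d>3](S)) → 3
  π[v,b](ρ[b/d](σ[d>3](S))) → 3
  (γ[v; MIN(d)→b](S) − π[v,b](ρ[b/d](σ[d>3](S)))) → 2
  π[b]((γ[v; MIN(d)→b](S) − π[v,b](ρ[b/d](σ[d>3](S))))) → 2
  R → 4
  γ[b; MIN(a)→c](R) → 4
  ρ[g/b](γ[b; MIN(a)→c](R)) → 4
  (π[b]((γ[v; MIN(d)→b](S) − π[v,b](ρ[b/d](σ[d>3](S))))) ⋈[b=c] ρ[g/b](γ[b; MIN(a)→c](R))) → 2
  π[b,g]((π[b]((γ[v; MIN(d)→b](S) − π[v,b](ρ[b/d](σ[d>3](S))))) ⋈[b=c] ρ[g/b](γ[b; MIN(a)→c](R)))) → 2

== RESULT ==
b | g
1 | 7
1 | 7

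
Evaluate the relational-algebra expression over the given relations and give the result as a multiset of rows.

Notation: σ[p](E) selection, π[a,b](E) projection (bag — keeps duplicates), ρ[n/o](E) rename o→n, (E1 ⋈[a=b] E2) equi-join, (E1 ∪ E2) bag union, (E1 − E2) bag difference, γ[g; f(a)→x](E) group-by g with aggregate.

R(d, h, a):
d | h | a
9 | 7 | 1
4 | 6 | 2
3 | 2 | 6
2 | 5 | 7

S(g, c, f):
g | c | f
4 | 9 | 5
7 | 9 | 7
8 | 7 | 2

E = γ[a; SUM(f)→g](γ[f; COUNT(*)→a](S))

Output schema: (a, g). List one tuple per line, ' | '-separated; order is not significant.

Stepwise |·|:
  S → 3
  γ[f; COUNT(*)→a](S) → 3
  γ[a; SUM(f)→g](γ[f; COUNT(*)→a](S)) → 1

== RESULT ==
a | g
1 | 14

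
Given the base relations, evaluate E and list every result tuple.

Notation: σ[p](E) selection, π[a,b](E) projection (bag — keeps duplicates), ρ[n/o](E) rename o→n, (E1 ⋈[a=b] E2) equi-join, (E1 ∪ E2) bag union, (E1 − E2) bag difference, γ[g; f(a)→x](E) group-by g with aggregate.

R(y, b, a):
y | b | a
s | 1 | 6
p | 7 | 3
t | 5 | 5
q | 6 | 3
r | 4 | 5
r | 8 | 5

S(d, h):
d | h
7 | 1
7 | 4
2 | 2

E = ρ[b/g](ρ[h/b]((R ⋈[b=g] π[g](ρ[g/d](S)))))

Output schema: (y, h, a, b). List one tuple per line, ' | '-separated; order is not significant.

Stepwise |·|:
  R → 6
  S → 3
  ρ[g/d](S) → 3
  π[g](ρ[g/d](S)) → 3
  (R ⋈[b=g] π[g](ρ[g/d](S))) → 2
  ρ[h/b]((R ⋈[b=g] π[g](ρ[g/d](S)))) → 2
  ρ[b/g](ρ[h/b]((R ⋈[b=g] π[g](ρ[g/d](S))))) → 2

== RESULT ==
y | h | a | b
p | 7 | 3 | 7
p | 7 | 3 | 7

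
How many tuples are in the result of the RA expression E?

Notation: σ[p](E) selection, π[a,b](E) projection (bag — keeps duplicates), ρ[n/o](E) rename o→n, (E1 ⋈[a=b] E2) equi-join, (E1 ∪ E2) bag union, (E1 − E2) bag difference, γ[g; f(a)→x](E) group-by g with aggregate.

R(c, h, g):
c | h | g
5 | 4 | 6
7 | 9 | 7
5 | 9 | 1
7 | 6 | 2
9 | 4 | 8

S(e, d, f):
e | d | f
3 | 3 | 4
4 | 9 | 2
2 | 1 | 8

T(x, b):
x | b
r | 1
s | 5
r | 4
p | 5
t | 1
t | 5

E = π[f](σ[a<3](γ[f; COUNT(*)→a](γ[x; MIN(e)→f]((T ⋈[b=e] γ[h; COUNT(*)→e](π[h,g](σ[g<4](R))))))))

Per-node cardinality:
  T → 6
  R → 5
  σ[g<4](R) → 2
  π[h,g](σ[g<4](R)) → 2
  γ[h; COUNT(*)→e](π[h,g](σ[g<4](R))) → 2
  (T ⋈[b=e] γ[h; COUNT(*)→e](π[h,g](σ[g<4](R)))) → 4
  γ[x; MIN(e)→f]((T ⋈[b=e] γ[h; COUNT(*)→e](π[h,g](σ[g<4](R))))) → 2
  γ[f; COUNT(*)→a](γ[x; MIN(e)→f]((T ⋈[b=e] γ[h; COUNT(*)→e](π[h,g](σ[g<4](R)))))) → 1
  σ[a<3](γ[f; COUNT(*)→a](γ[x; MIN(e)→f]((T ⋈[b=e] γ[h; COUNT(*)→e](π[h,g](σ[g<4](R))))))) → 1
  π[f](σ[a<3](γ[f; COUNT(*)→a](γ[x; MIN(e)→f]((T ⋈[b=e] γ[h; COUNT(*)→e](π[h,g](σ[g<4](R)))))))) → 1

|E| = 1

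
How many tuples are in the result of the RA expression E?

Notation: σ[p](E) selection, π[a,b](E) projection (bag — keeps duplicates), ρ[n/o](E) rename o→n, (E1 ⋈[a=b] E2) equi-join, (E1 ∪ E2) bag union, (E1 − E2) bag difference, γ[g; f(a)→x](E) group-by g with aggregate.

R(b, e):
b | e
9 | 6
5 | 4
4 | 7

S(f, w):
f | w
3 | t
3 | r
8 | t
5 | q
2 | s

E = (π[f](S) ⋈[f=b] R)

Stepwise |·|:
  S → 5
  π[f](S) → 5
  R → 3
  (π[f](S) ⋈[f=b] R) → 1

|E| = 1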